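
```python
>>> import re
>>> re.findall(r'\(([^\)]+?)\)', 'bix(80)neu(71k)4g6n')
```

Walking the string: at [3:7] match '(80)', group 1 = '80'; at [10:15] match '(71k)', group 1 = '71k'.
One capturing group, so `findall` returns just the captured substring from each match — 2 in all.

['80', '71k']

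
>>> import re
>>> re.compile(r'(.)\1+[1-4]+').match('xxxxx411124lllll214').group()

`re.match` won't scan ahead — the pattern has to work from the very first character.
The match spans [0:11] → 'xxxxx411124'.

'xxxxx411124'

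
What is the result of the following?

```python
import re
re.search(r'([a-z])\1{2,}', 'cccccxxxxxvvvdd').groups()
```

('c',)

The match spans [0:5] → 'ccccc'.
Captured: group 1 = 'c'.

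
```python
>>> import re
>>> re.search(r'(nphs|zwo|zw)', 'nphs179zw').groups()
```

The match spans [0:4] → 'nphs'.
Captured: group 1 = 'nphs'.

('nphs',)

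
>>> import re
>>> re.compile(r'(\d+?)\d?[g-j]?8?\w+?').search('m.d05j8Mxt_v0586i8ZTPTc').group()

This matches one or more of a digit (lazy) (captured); then optionally a digit, then optionally a character in [g-j]; then optionally a literal '8', then one or more of a word character (lazy).
Because the quantifier is non-greedy, it stops expanding at the earliest point where the rest of the pattern can succeed.
`re.search` scans for the first position where the pattern succeeds.
The match spans [3:8] → '05j8M'.
Captured: group 1 = '0'.

'05j8M'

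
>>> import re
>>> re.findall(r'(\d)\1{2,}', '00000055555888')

['0', '5', '8']

`\1` is not a pattern — it's the concrete string captured by group 1, re-applied verbatim.
Walking the string: at [0:6] match '000000', group 1 = '0'; at [6:11] match '55555', group 1 = '5'; at [11:14] match '888', group 1 = '8'.
With a single group, `findall` returns only what that group captured — 3 items.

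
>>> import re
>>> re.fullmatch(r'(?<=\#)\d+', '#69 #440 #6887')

None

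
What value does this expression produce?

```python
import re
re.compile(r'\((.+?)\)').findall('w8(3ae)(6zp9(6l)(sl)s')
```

Matches: at [2:7] match '(3ae)', group 1 = '3ae'; at [7:16] match '(6zp9(6l)', group 1 = '6zp9(6l'; at [16:20] match '(sl)', group 1 = 'sl'.
One capturing group, so `findall` returns just the captured substring from each match — 3 in all.

['3ae', '6zp9(6l', 'sl']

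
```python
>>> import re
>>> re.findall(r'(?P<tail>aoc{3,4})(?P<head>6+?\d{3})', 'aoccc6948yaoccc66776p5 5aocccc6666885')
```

The pattern matches the literal 'ao', then 3 to 4 of a literal 'c' (captured as 'tail'); then one or more of a literal '6' (lazy), then exactly 3 of a digit (captured as 'head').
Matches: at [0:9] match 'aoccc6948', groups = ('aoccc', '6948'); at [10:19] match 'aoccc6677', groups = ('aoccc', '6677'); at [24:34] match 'aocccc6666', groups = ('aocccc', '6666').
Multiple groups make `findall` return tuples — one 2-tuple for each match.

[('aoccc', '6948'), ('aoccc', '6677'), ('aocccc', '6666')]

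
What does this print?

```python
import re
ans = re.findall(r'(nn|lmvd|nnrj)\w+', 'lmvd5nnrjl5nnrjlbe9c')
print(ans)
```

['lmvd']

Matches: at [0:20] match 'lmvd5nnrjl5nnrjlbe9c', group 1 = 'lmvd'.
`findall` collects group 1 from the one match (1 total).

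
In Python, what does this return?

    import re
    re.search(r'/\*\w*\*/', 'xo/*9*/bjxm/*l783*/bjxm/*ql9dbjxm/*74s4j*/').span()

`search` walks the string left to right and returns the first match it finds.
The match spans [2:7] → '/*9*/'.

(2, 7)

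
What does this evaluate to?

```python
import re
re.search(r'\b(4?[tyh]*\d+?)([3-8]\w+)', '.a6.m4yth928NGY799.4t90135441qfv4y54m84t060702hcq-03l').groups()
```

The match spans [19:49] → '4t90135441qfv4y54m84t060702hcq'.
Captured: group 1 = '4t901', group 2 = '35441qfv4y54m84t060702hcq'.

('4t901', '35441qfv4y54m84t060702hcq')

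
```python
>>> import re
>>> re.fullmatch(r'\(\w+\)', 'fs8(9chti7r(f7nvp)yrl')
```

None

For `fullmatch`, every character of the input must be accounted for by the pattern.
Here the string isn't matched end-to-end, so the call returns None.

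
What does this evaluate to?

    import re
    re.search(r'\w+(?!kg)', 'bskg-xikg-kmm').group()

`(?!…)`/`(?<!…)` only lets a position through if the neighbouring text does NOT match; no characters are consumed.
`re.search` scans for the first position where the pattern succeeds.
The match spans [0:4] → 'bskg'.

'bskg'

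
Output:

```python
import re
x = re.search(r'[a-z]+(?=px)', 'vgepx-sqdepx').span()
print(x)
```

(0, 3)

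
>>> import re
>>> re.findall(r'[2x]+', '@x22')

['x22']

`findall` yields the raw match text (1 of them) because the pattern has no groups.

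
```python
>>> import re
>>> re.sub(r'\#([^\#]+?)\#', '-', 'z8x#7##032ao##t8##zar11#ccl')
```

'z8x----ccl'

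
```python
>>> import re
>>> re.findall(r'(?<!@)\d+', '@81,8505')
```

['1', '8505']

The negative lookahead/lookbehind blocks any match where the forbidden context is present.
Scanning left to right: at [2:3] → '1'; at [4:8] → '8505'.
No capturing groups, so `findall` returns the 2 full match strings.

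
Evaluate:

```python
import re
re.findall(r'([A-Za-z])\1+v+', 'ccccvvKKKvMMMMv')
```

After group 1 captures some text, `\1` only succeeds where that same text appears again.
Scanning left to right: at [0:6] match 'ccccvv', group 1 = 'c'; at [6:10] match 'KKKv', group 1 = 'K'; at [10:15] match 'MMMMv', group 1 = 'M'.
With a single group, `findall` returns only what that group captured — 3 items.

['c', 'K', 'M']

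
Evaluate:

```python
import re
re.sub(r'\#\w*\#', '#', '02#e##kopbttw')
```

'02##kopbttw'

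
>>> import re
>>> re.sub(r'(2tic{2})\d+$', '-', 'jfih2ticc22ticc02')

'jfih2ticc2-'

Pattern: the literal '2ti', then exactly 2 of a literal 'c' (captured); then one or more of a digit; then anchored at the end.
Matches: at [10:17] → '2ticc02'.
Each match is replaced by '-'.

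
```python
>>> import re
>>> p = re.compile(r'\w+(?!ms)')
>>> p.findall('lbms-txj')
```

['lbms', 'txj']

Because the assertion is negative and zero-width, positions next to the forbidden text are skipped.
Walking the string: at [0:4] → 'lbms'; at [5:8] → 'txj'.
No capturing groups, so `findall` returns the 2 full match strings.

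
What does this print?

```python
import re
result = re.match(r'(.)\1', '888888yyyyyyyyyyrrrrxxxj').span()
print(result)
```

(0, 2)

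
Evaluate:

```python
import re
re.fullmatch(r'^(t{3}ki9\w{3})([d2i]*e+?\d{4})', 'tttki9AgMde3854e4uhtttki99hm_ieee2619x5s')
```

None

`re.fullmatch` is like wrapping the pattern in `^…$` (in single-line mode).
Here there's no way to consume every character, so the call returns None.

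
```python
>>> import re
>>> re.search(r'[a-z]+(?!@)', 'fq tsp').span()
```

The negative lookaround is zero-width — it rules out positions where the adjacent text would match, without consuming anything.
The match spans [0:2] → 'fq'.

(0, 2)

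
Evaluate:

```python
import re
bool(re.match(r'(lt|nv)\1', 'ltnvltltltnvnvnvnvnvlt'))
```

A backreference is literal: `\1` must see the identical characters the first group matched.
`re.match` only tries the pattern at the start of the string.
Here the pattern fails at index 0, so the call returns None, and `bool(None)` is False.

False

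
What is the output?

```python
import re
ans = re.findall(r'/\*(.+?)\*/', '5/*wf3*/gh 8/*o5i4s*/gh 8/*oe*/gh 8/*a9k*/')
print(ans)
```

['wf3', 'o5i4s', 'oe', 'a9k']

Matches: at [1:8] match '/*wf3*/', group 1 = 'wf3'; at [12:21] match '/*o5i4s*/', group 1 = 'o5i4s'; at [25:31] match '/*oe*/', group 1 = 'oe'; at [35:42] match '/*a9k*/', group 1 = 'a9k'.
`findall` collects group 1 from each match (4 total).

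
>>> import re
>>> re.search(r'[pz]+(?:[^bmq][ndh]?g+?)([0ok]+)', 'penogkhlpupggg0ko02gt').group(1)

This matches one or more of one of [pz]; then any character except [bmq], then optionally one of [ndh], then one or more of a literal 'g' (lazy) (non-capturing group); then one or more of one of [0ok] (captured).
`re.search` tries every starting position until one works.
The match spans [10:18] → 'pggg0ko0'.
Captured: group 1 = '0ko0'.

'0ko0'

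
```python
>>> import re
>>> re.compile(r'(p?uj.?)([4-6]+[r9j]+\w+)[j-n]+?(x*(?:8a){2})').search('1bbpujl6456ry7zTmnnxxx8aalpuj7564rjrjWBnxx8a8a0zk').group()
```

This matches optionally the literal 'p', then the literal 'uj', then optionally any character (captured); then one or more of a character in [4-6], then one or more of one of [r9j], then one or more of a word character (captured); then one or more of a character in [j-n] (lazy); then zero or more of the literal 'x', then the literal '8a' repeated 2 times (captured).
`re.search` scans for the first position where the pattern succeeds.
The match spans [3:46] → 'pujl6456ry7zTmnnxxx8aalpuj7564rjrjWBnxx8a8a'.
Captured: group 1 = 'pujl', group 2 = '6456ry7zTmnnxxx8aalpuj7564rjrjWB', group 3 = 'xx8a8a'.

'pujl6456ry7zTmnnxxx8aalpuj7564rjrjWBnxx8a8a'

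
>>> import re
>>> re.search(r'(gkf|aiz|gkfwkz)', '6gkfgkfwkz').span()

(1, 4)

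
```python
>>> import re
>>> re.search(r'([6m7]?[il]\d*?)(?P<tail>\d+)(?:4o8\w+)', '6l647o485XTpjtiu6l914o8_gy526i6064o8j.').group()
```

'6l914o8_gy526i6064o8j'

Pattern: optionally one of [6m7], then one of [il], then zero or more of a digit (lazy) (captured); then one or more of a digit (captured as 'tail'); then the literal '4o8', then one or more of a word character (non-capturing group).
`re.search` tries every starting position until one works.
The match spans [16:37] → '6l914o8_gy526i6064o8j'.
Captured: group 1 = '6l', group 2 = '91'.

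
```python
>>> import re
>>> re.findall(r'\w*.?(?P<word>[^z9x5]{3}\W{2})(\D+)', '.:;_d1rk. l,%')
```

Pattern: zero or more of a word character, then optionally any character; then exactly 3 of any character except [z9x5], then exactly 2 of a non-word character (captured as 'word'); then one or more of a non-digit (captured).
Walking the string: at [3:13] match '_d1rk. l,%', groups = ('1rk. ', 'l,%').
2 groups means the one result is a tuple of 2 captured strings — 1 here.

[('1rk. ', 'l,%')]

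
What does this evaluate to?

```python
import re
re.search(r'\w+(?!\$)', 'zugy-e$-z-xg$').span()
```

(0, 4)

The negative lookahead/lookbehind blocks any match where the forbidden context is present.
`re.search` tries every starting position until one works.
The match spans [0:4] → 'zugy'.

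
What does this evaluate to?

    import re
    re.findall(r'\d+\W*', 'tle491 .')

Since nothing is captured, `findall` lists the 1 matched substring directly.

['491 .']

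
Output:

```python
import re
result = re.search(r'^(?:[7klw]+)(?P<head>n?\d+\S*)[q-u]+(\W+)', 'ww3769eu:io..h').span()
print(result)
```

(0, 9)

This matches anchored at the start of the string; then one or more of one of [7klw] (non-capturing group); then optionally the literal 'n', then one or more of a digit, then zero or more of a non-whitespace character (captured as 'head'); then one or more of a character in [q-u]; then one or more of a non-word character (captured).
`re.search` scans for the first position where the pattern succeeds.
The match spans [0:9] → 'ww3769eu:'.
Captured: group 1 = '3769e', group 2 = ':'.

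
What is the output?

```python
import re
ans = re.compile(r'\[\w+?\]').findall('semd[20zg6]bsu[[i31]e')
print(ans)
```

['[20zg6]', '[i31]']

Walking the string: at [4:11] → '[20zg6]'; at [15:20] → '[i31]'.
`findall` yields the raw match text (2 of them) because the pattern has no groups.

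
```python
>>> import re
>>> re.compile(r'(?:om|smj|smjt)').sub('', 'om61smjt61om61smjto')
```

'61t6161to'

Alternation tries branches left to right and keeps the first one that lets the overall match succeed at that position.
Each match is replaced by ''.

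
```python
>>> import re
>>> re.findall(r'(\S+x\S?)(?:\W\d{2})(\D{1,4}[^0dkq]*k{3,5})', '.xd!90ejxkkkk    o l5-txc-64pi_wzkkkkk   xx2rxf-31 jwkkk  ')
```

Pattern: one or more of a non-whitespace character, then the literal 'x', then optionally a non-whitespace character (captured); then a non-word character, then exactly 2 of a digit (non-capturing group); then 1 to 4 of a non-digit, then zero or more of any character except [0dkq], then 3 to 5 of the literal 'k' (captured).
Matches: at [0:13] match '.xd!90ejxkkkk', groups = ('.xd', 'ejxkkkk'); at [19:38] match 'l5-txc-64pi_wzkkkkk', groups = ('l5-txc', 'pi_wzkkkkk'); at [41:56] match 'xx2rxf-31 jwkkk', groups = ('xx2rxf', ' jwkkk').
`findall` packs the 2 group values into a tuple for every match.

[('.xd', 'ejxkkkk'), ('l5-txc', 'pi_wzkkkkk'), ('xx2rxf', ' jwkkk')]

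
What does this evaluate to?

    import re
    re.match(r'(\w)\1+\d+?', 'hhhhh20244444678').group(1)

The match spans [0:6] → 'hhhhh2'.
Captured: group 1 = 'h'.

'h'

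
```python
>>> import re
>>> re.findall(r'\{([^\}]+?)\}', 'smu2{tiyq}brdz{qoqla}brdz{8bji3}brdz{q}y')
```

One capturing group, so `findall` returns just the captured substring from each match — 4 in all.

['tiyq', 'qoqla', '8bji3', 'q']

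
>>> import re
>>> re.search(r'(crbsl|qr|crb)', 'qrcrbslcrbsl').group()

Unlike `match`, `search` isn't anchored — it looks for the pattern anywhere in the string.
The match spans [0:2] → 'qr'.
Captured: group 1 = 'qr'.

'qr'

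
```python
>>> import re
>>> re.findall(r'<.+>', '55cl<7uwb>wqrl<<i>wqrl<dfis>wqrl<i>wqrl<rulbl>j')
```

['<7uwb>wqrl<<i>wqrl<dfis>wqrl<i>wqrl<rulbl>']

Matches: at [4:46] → '<7uwb>wqrl<<i>wqrl<dfis>wqrl<i>wqrl<rulbl>'.
`findall` yields the raw match text (1 of them) because the pattern has no groups.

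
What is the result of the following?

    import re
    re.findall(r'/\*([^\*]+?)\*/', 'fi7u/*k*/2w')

['k']

Scanning left to right: at [4:9] match '/*k*/', group 1 = 'k'.
With a single group, `findall` returns only what that group captured — 1 item.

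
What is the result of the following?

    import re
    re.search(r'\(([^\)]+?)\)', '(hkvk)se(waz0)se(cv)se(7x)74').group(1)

Unlike `match`, `search` isn't anchored — it looks for the pattern anywhere in the string.
The match spans [0:6] → '(hkvk)'.
Captured: group 1 = 'hkvk'.

'hkvk'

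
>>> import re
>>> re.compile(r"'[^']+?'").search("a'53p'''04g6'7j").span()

(1, 6)

The match spans [1:6] → "'53p'".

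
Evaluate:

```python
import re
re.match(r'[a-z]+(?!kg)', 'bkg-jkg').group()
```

'bkg'

`re.match` only tries the pattern at the start of the string.
The match spans [0:3] → 'bkg'.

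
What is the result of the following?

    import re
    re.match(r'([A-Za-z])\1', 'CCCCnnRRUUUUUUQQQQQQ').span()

`re.match` only tries the pattern at the start of the string.
The match spans [0:2] → 'CC'.

(0, 2)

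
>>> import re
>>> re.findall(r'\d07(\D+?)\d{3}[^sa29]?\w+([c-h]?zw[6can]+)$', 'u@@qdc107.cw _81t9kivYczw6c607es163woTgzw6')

2 groups means the one result is a tuple of 2 captured strings — 1 here.

[('es', 'zw6')]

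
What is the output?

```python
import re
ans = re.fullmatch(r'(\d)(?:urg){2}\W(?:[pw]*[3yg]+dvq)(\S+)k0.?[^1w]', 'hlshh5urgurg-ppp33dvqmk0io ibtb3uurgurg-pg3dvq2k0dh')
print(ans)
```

This matches a digit (captured); then the literal 'urg' repeated 2 times, then a non-word character; then zero or more of one of [pw], then one or more of one of [3yg], then the literal 'dvq' (non-capturing group); then one or more of a non-whitespace character (captured); then the literal 'k0', then optionally any character, then any character except [1w].
For `fullmatch`, every character of the input must be accounted for by the pattern.
Here there's no way to consume every character, so the call returns None.

None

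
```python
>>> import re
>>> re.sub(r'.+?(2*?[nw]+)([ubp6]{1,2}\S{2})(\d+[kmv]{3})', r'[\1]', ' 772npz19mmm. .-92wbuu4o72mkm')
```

Pattern: one or more of any character (lazy); then zero or more of a literal '2' (lazy), then one or more of one of [nw] (captured); then 1 to 2 of one of [ubp6], then exactly 2 of a non-whitespace character (captured); then one or more of a digit, then exactly 3 of one of [kmv] (captured).
A `+?`/`*?`/`{m,n}?` starts at its minimum and grows only as far as needed for what follows to match.
Matches: at [0:12] → ' 772npz19mmm'.
`\1` in the replacement pulls in group 1's text for each match.

'[2n]. .-92wbuu4o72mkm'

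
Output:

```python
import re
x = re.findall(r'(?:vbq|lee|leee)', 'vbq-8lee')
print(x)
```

Matches: at [0:3] → 'vbq'; at [5:8] → 'lee'.
No capturing groups, so `findall` returns the 2 full match strings.

['vbq', 'lee']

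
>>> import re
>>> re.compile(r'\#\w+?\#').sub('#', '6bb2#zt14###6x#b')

'6bb2###b'

Matches: at [4:10] → '#zt14#'; at [11:15] → '#6x#'.
Every occurrence is swapped for '#'.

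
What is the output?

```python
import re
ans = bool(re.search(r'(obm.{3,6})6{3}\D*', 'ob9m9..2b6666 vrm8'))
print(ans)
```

False

Pattern: the literal 'obm', then 3 to 6 of any character (captured); then exactly 3 of the literal '6', then zero or more of a non-digit.
Unlike `match`, `search` isn't anchored — it looks for the pattern anywhere in the string.
Here nothing in the string fits, so the call returns None, and `bool(None)` is False.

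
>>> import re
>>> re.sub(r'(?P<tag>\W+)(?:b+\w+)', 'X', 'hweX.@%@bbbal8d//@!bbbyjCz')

This matches one or more of a non-word character (captured as 'tag'); then one or more of a literal 'b', then one or more of a word character (non-capturing group).
Matches: at [4:15] → '.@%@bbbal8d'; at [15:26] → '//@!bbbyjCz'.
Every occurrence is swapped for 'X'.

'hweXXX'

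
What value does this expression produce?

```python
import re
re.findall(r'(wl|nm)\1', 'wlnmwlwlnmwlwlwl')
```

['wl', 'wl']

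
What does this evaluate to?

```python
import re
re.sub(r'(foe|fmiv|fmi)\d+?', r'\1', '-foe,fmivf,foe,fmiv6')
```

'-foe,fmivf,foe,fmiv'

`\1` in the replacement pulls in group 1's text for each match.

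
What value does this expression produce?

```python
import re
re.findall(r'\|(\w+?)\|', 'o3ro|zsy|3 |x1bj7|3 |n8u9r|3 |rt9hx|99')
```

With a single group, `findall` returns only what that group captured — 4 items.

['zsy', 'x1bj7', 'n8u9r', 'rt9hx']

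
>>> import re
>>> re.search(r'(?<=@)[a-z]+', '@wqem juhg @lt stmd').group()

The lookaround is zero-width — it requires the adjacent text to match without consuming it, so the asserted text isn't part of the match.
The match spans [1:5] → 'wqem'.

'wqem'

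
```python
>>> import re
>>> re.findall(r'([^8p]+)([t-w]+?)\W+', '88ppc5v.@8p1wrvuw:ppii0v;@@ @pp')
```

[('c5', 'v'), ('1wrvu', 'w'), ('ii0', 'v')]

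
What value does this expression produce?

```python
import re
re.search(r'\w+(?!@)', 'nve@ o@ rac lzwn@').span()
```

(0, 2)

`(?!…)`/`(?<!…)` only lets a position through if the neighbouring text does NOT match; no characters are consumed.
Unlike `match`, `search` isn't anchored — it looks for the pattern anywhere in the string.
The match spans [0:2] → 'nv'.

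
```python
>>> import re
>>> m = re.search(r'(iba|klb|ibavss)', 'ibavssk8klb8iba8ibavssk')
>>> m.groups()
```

Alternation isn't longest-match — the leftmost alternative that fits at this position is chosen.
`re.search` tries every starting position until one works.
The match spans [0:3] → 'iba'.
Captured: group 1 = 'iba'.

('iba',)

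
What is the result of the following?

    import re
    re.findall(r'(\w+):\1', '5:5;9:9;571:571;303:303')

['5', '9', '571', '303']

`\1` is not a pattern — it's the concrete string captured by group 1, re-applied verbatim.
Scanning left to right: at [0:3] match '5:5', group 1 = '5'; at [4:7] match '9:9', group 1 = '9'; at [8:15] match '571:571', group 1 = '571'; at [16:23] match '303:303', group 1 = '303'.
With a single group, `findall` returns only what that group captured — 4 items.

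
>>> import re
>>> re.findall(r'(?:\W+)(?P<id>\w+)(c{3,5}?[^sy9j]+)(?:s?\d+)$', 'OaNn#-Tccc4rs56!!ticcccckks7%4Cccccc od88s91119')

[('4Ccc', 'ccc od88')]

The pattern matches one or more of a non-word character (non-capturing group); then one or more of a word character (captured as 'id'); then 3 to 5 of a literal 'c' (lazy), then one or more of any character except [sy9j] (captured); then optionally a literal 's', then one or more of a digit (non-capturing group); then anchored at the end.
Scanning left to right: at [28:47] match '%4Cccccc od88s91119', groups = ('4Ccc', 'ccc od88').
Multiple groups make `findall` return tuples — one 2-tuple for the one match.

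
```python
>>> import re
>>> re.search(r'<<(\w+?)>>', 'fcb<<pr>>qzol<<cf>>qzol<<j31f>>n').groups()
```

('pr',)

Unlike `match`, `search` isn't anchored — it looks for the pattern anywhere in the string.
The match spans [3:9] → '<<pr>>'.
Captured: group 1 = 'pr'.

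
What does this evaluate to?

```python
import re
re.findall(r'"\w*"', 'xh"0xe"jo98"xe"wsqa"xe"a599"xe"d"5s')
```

['"0xe"', '"xe"', '"xe"', '"xe"']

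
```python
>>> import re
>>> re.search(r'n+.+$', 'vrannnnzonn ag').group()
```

'nnnnzonn ag'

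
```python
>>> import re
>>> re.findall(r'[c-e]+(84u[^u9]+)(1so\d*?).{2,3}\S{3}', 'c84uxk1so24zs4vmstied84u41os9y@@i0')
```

[('84uxk', '1so')]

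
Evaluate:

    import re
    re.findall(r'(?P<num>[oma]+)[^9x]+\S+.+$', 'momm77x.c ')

The pattern matches one or more of one of [oma] (captured as 'num'); then one or more of any character except [9x], then one or more of a non-whitespace character, then one or more of any character; then anchored at the end.
Scanning left to right: at [0:10] match 'momm77x.c ', group 1 = 'momm'.
One capturing group, so `findall` returns just the captured substring from the one match — 1 in all.

['momm']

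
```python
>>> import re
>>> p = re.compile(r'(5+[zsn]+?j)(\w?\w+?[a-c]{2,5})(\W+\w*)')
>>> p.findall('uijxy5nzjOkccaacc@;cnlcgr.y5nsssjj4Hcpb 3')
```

[('5nzj', 'Okccaacc', '@;cnlcgr')]

The pattern matches one or more of a literal '5', then one or more of one of [zsn] (lazy), then a literal 'j' (captured); then optionally a word character, then one or more of a word character (lazy), then 2 to 5 of a character in [a-c] (captured); then one or more of a non-word character, then zero or more of a word character (captured).
Scanning left to right: at [5:25] match '5nzjOkccaacc@;cnlcgr', groups = ('5nzj', 'Okccaacc', '@;cnlcgr').
3 groups means the one result is a tuple of 3 captured strings — 1 here.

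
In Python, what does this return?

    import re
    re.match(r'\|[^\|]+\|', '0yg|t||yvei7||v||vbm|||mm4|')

None

`match` is anchored at position 0; if the pattern doesn't fit there, it returns None.
Here the pattern fails at index 0, so the call returns None.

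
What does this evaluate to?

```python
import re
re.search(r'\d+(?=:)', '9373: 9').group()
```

The lookaround is zero-width — it requires the adjacent text to match without consuming it, so the asserted text isn't part of the match.
`re.search` scans for the first position where the pattern succeeds.
The match spans [0:4] → '9373'.

'9373'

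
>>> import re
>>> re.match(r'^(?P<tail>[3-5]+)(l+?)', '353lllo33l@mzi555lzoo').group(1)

'353'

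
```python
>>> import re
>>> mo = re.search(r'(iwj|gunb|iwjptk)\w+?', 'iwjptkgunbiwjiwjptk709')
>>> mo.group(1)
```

`|` is ordered: at each position the engine commits to the first alternative that works.
`search` walks the string left to right and returns the first match it finds.
The match spans [0:4] → 'iwjp'.
Captured: group 1 = 'iwj'.

'iwj'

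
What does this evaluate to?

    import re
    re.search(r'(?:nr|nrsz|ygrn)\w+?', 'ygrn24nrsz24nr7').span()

(0, 5)

`search` walks the string left to right and returns the first match it finds.
The match spans [0:5] → 'ygrn2'.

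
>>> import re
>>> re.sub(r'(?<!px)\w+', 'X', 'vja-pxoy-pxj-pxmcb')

The negative lookahead/lookbehind blocks any match where the forbidden context is present.
Each match is replaced by 'X'.

'X-X-X-X'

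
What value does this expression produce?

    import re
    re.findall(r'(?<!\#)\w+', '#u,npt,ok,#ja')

`(?!…)`/`(?<!…)` only lets a position through if the neighbouring text does NOT match; no characters are consumed.
With no groups in the pattern, `findall` gives back each whole match — 3 here.

['npt', 'ok', 'a']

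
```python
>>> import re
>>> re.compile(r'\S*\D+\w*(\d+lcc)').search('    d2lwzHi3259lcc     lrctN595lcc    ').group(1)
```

Pattern: zero or more of a non-whitespace character, then one or more of a non-digit, then zero or more of a word character; then one or more of a digit, then the literal 'lcc' (captured).
`re.search` tries every starting position until one works.
The match spans [0:18] → '    d2lwzHi3259lcc'.
Captured: group 1 = '9lcc'.

'9lcc'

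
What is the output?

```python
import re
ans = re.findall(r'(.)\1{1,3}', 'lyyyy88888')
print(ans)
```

`\1` is not a pattern — it's the concrete string captured by group 1, re-applied verbatim.
Scanning left to right: at [1:5] match 'yyyy', group 1 = 'y'; at [5:9] match '8888', group 1 = '8'.
With a single group, `findall` returns only what that group captured — 2 items.

['y', '8']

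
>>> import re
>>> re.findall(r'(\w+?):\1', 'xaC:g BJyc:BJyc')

`\1` is not a pattern — it's the concrete string captured by group 1, re-applied verbatim.
Matches: at [6:15] match 'BJyc:BJyc', group 1 = 'BJyc'.
Because there's exactly one group, `findall` drops the full match and keeps group 1 from the one hit.

['BJyc']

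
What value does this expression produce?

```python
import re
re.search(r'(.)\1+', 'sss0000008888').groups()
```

After group 1 captures some text, `\1` only succeeds where that same text appears again.
Unlike `match`, `search` isn't anchored — it looks for the pattern anywhere in the string.
The match spans [0:3] → 'sss'.
Captured: group 1 = 's'.

('s',)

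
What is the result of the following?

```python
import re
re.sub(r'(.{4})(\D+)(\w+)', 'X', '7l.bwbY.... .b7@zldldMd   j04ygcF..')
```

The pattern matches exactly 4 of any character (captured); then one or more of a non-digit (captured); then one or more of a word character (captured).
Matches: at [0:15] → '7l.bwbY.... .b7'; at [15:33] → '@zldldMd   j04ygcF'.
Each match is replaced by 'X'.

'XX..'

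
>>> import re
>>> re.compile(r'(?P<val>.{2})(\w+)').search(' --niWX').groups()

The match spans [1:7] → '--niWX'.
Captured: group 1 = '--', group 2 = 'niWX'.

('--', 'niWX')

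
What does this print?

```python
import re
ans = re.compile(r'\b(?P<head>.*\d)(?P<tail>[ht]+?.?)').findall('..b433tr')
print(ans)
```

The pattern matches a word boundary (`\b`, zero-width); then zero or more of any character, then a digit (captured as 'head'); then one or more of one of [ht] (lazy), then optionally any character (captured as 'tail').
Matches: at [2:8] match 'b433tr', groups = ('b433', 'tr').
`findall` packs the 2 group values into a tuple for every match.

[('b433', 'tr')]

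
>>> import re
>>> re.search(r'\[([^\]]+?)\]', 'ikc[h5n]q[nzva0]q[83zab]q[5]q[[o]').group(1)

'h5n'

The match spans [3:8] → '[h5n]'.
Captured: group 1 = 'h5n'.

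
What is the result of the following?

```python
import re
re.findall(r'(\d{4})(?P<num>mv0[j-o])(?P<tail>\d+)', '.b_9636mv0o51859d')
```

[('9636', 'mv0o', '51859')]

This matches exactly 4 of a digit (captured); then the literal 'mv0', then a character in [j-o] (captured as 'num'); then one or more of a digit (captured as 'tail').
Scanning left to right: at [3:16] match '9636mv0o51859', groups = ('9636', 'mv0o', '51859').
`findall` packs the 3 group values into a tuple for every match.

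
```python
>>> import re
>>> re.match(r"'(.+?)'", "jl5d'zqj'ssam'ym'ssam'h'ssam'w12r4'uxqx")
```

`re.match` won't scan ahead — the pattern has to work from the very first character.
Here position 0 doesn't satisfy it, so the call returns None.

None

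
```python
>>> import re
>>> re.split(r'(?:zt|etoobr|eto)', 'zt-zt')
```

Matches to split on: at [0:2] → 'zt'; at [3:5] → 'zt'.
The string is cut at each match, leaving 3 pieces.

['', '-', '']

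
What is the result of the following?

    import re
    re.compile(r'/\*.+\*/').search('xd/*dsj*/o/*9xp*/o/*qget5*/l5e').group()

'/*dsj*/o/*9xp*/o/*qget5*/'

The match spans [2:27] → '/*dsj*/o/*9xp*/o/*qget5*/'.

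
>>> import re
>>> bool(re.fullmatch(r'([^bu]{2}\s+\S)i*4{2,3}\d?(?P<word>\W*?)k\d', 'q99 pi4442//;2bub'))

The pattern matches exactly 2 of any character except [bu], then one or more of whitespace, then a non-whitespace character (captured); then zero or more of a literal 'i', then 2 to 3 of a literal '4', then optionally a digit; then zero or more of a non-word character (lazy) (captured as 'word'); then a literal 'k', then a digit.
`fullmatch` succeeds only if the pattern covers the string from start to end.
Here the pattern can't cover the whole string, so the call returns None, and `bool(None)` is False.

False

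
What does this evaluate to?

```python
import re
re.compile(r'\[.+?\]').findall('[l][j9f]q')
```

Lazy quantifiers expand one character at a time until the remainder of the pattern can match.
Walking the string: at [0:3] → '[l]'; at [3:8] → '[j9f]'.
No capturing groups, so `findall` returns the 2 full match strings.

['[l]', '[j9f]']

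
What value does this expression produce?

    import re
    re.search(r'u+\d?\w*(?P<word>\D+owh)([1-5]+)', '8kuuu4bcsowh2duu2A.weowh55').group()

'uuu4bcsowh2duu2A.weowh55'

The pattern matches one or more of a literal 'u', then optionally a digit; then zero or more of a word character; then one or more of a non-digit, then the literal 'owh' (captured as 'word'); then one or more of a character in [1-5] (captured).
`re.search` scans for the first position where the pattern succeeds.
The match spans [2:26] → 'uuu4bcsowh2duu2A.weowh55'.
Captured: group 1 = '.weowh', group 2 = '55'.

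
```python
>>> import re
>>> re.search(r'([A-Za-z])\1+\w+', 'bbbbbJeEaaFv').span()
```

(0, 12)

A backreference is literal: `\1` must see the identical characters the first group matched.
`re.search` tries every starting position until one works.
The match spans [0:12] → 'bbbbbJeEaaFv'.
Captured: group 1 = 'b'.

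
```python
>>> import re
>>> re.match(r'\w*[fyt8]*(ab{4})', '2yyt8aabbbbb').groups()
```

('abbbb',)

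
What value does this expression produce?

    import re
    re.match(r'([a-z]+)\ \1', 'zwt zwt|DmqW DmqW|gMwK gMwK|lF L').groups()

A backreference is literal: `\1` must see the identical characters the first group matched.
`match` is anchored at position 0; if the pattern doesn't fit there, it returns None.
The match spans [0:7] → 'zwt zwt'.
Captured: group 1 = 'zwt'.

('zwt',)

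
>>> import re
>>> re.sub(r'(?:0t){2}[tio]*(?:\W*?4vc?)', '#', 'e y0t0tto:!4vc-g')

'e y#-g'

The pattern matches the literal '0t' repeated 2 times, then zero or more of one of [tio]; then zero or more of a non-word character (lazy), then the literal '4v', then optionally a literal 'c' (non-capturing group).
Each match is replaced by '#'.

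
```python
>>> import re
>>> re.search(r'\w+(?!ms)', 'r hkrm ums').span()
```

Because the assertion is negative and zero-width, positions next to the forbidden text are skipped.
The match spans [0:1] → 'r'.

(0, 1)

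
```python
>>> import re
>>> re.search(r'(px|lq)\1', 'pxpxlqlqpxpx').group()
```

'pxpx'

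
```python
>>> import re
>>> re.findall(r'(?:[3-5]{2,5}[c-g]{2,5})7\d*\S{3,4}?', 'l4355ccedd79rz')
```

['4355ccedd79rz']

Pattern: 2 to 5 of a character in [3-5], then 2 to 5 of a character in [c-g] (non-capturing group); then a literal '7', then zero or more of a digit, then 3 to 4 of a non-whitespace character (lazy).
Since nothing is captured, `findall` lists the 1 matched substring directly.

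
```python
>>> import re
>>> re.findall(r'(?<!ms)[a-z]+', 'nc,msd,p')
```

A negative assertion filters positions out without eating any characters.
No capturing groups, so `findall` returns the 3 full match strings.

['nc', 'msd', 'p']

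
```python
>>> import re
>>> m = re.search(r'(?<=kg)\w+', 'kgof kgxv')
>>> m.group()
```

'of'

Because the assertion is zero-width, the text it checks is not consumed and won't appear in the result.
Unlike `match`, `search` isn't anchored — it looks for the pattern anywhere in the string.
The match spans [2:4] → 'of'.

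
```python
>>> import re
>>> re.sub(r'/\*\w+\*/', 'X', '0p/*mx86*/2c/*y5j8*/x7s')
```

'0pX2cXx7s'

Matches: at [2:10] → '/*mx86*/'; at [12:20] → '/*y5j8*/'.
Each match is replaced by 'X'.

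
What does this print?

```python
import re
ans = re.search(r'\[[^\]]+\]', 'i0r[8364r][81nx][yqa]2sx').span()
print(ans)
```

`search` walks the string left to right and returns the first match it finds.
The match spans [3:10] → '[8364r]'.

(3, 10)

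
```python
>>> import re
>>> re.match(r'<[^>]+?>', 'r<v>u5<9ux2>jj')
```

None

`match` is anchored at position 0; if the pattern doesn't fit there, it returns None.
Here the pattern fails at index 0, so the call returns None.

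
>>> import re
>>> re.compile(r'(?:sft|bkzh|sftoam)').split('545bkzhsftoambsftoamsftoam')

Branches in `(...|...)` are attempted left-to-right; the first branch that allows the whole pattern to succeed is taken.
`split` removes every match and returns the 5 fragments in between.

['545', '', 'oamb', 'oam', 'oam']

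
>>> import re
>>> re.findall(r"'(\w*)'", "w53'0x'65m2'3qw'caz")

['0x', '3qw']

Matches: at [3:7] match "'0x'", group 1 = '0x'; at [11:16] match "'3qw'", group 1 = '3qw'.
Because there's exactly one group, `findall` drops the full match and keeps group 1 from each hit.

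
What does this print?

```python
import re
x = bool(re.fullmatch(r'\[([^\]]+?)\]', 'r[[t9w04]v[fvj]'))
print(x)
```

False

`fullmatch` succeeds only if the pattern covers the string from start to end.
Here the string isn't matched end-to-end, so the call returns None, and `bool(None)` is False.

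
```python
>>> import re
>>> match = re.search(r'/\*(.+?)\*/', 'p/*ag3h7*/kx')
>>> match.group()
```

`search` walks the string left to right and returns the first match it finds.
The match spans [1:10] → '/*ag3h7*/'.
Captured: group 1 = 'ag3h7'.

'/*ag3h7*/'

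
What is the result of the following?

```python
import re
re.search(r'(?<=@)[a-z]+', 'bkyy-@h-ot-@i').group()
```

Because the assertion is zero-width, the text it checks is not consumed and won't appear in the result.
`search` walks the string left to right and returns the first match it finds.
The match spans [6:7] → 'h'.

'h'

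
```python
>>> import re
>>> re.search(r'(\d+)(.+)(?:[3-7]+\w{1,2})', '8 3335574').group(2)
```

Pattern: one or more of a digit (captured); then one or more of any character (captured); then one or more of a character in [3-7], then 1 to 2 of a word character (non-capturing group).
`search` walks the string left to right and returns the first match it finds.
The match spans [0:9] → '8 3335574'.
Captured: group 1 = '8', group 2 = ' 33355'.

' 33355'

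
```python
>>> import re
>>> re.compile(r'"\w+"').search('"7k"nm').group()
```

'"7k"'

The match spans [0:4] → '"7k"'.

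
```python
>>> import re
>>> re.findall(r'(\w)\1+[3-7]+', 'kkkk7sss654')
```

['k', 's']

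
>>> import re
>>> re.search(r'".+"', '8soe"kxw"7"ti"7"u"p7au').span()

(4, 18)

`re.search` scans for the first position where the pattern succeeds.
The match spans [4:18] → '"kxw"7"ti"7"u"'.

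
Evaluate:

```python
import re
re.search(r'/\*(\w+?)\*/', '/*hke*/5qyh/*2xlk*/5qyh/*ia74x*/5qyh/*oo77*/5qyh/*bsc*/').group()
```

`re.search` scans for the first position where the pattern succeeds.
The match spans [0:7] → '/*hke*/'.
Captured: group 1 = 'hke'.

'/*hke*/'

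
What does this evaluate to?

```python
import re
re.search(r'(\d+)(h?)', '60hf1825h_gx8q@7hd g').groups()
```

('60', 'h')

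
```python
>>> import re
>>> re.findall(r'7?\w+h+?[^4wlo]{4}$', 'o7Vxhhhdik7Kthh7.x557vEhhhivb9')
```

The pattern matches optionally the literal '7', then one or more of a word character; then one or more of a literal 'h' (lazy), then exactly 4 of any character except [4wlo]; then anchored at the end.
Scanning left to right: at [17:30] → 'x557vEhhhivb9'.
With no groups in the pattern, `findall` gives back each whole match — 1 here.

['x557vEhhhivb9']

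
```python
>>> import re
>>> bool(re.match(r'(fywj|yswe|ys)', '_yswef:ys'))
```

False

`re.match` only tries the pattern at the start of the string.
Here position 0 doesn't satisfy it, so the call returns None, and `bool(None)` is False.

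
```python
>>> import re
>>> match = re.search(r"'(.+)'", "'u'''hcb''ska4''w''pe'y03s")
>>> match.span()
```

Unlike `match`, `search` isn't anchored — it looks for the pattern anywhere in the string.
The match spans [0:22] → "'u'''hcb''ska4''w''pe'".
Captured: group 1 = "u'''hcb''ska4''w''pe".

(0, 22)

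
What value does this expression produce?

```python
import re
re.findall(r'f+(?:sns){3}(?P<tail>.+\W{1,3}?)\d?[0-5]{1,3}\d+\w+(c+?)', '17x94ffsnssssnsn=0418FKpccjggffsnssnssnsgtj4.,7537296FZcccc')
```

[('gtj4.,', 'c')]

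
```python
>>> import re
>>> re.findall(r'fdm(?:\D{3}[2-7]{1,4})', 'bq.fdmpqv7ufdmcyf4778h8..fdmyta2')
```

['fdmpqv7', 'fdmcyf477', 'fdmyta2']

Pattern: the literal 'fd', then a literal 'm'; then exactly 3 of a non-digit, then 1 to 4 of a character in [2-7] (non-capturing group).
`findall` yields the raw match text (3 of them) because the pattern has no groups.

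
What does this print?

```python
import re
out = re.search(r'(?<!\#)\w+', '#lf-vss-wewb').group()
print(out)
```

f

The negative lookaround is zero-width — it rules out positions where the adjacent text would match, without consuming anything.
`search` walks the string left to right and returns the first match it finds.
The match spans [2:3] → 'f'.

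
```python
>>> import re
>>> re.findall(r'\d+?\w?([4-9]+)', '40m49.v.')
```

['49']

Because there's exactly one group, `findall` drops the full match and keeps group 1 from the one hit.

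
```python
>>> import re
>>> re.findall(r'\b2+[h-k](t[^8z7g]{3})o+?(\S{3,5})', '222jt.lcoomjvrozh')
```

[('t.lc', 'omjvr')]

The `?` after the quantifier makes it lazy — it takes as little as possible before letting the rest of the pattern try.
2 groups means the one result is a tuple of 2 captured strings — 1 here.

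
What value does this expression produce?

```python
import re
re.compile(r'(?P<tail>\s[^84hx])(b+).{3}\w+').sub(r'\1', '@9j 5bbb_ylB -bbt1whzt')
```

'@9j 5 -'

This matches whitespace, then any character except [84hx] (captured as 'tail'); then one or more of a literal 'b' (captured); then exactly 3 of any character, then one or more of a word character.
The replacement refers to a captured group, so each match is rewritten using its own captured text.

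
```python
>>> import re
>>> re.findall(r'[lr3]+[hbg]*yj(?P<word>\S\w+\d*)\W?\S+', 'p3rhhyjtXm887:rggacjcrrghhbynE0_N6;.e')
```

['tXm887']

Because there's exactly one group, `findall` drops the full match and keeps group 1 from the one hit.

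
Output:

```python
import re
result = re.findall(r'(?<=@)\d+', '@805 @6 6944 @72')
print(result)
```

['805', '6', '72']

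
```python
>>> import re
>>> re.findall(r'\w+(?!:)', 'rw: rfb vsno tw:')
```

A negative assertion filters positions out without eating any characters.
Walking the string: at [0:1] → 'r'; at [4:7] → 'rfb'; at [8:12] → 'vsno'; at [13:14] → 't'.
No capturing groups, so `findall` returns the 4 full match strings.

['r', 'rfb', 'vsno', 't']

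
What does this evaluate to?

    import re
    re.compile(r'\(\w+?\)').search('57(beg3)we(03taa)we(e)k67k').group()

'(beg3)'

`re.search` scans for the first position where the pattern succeeds.
The match spans [2:8] → '(beg3)'.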